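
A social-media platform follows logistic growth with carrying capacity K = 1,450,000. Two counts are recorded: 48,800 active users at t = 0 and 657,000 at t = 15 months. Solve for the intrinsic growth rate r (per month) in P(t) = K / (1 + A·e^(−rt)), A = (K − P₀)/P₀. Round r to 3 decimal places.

r ≈ 0.211 per month

A = (1450000 − 48800)/48800 = 28.71311
657000 = 1450000/(1 + 28.71311·e^(−r·15)) → e^(−15r) = (2.207 − 1)/28.71311 = 0.042037
r = −ln(0.042037)/15 = 3.16921/15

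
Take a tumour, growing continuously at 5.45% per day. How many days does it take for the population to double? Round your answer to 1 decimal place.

doubling time = ln(2) / |r| = 0.69315 / 0.0545

doubling time ≈ 12.7 days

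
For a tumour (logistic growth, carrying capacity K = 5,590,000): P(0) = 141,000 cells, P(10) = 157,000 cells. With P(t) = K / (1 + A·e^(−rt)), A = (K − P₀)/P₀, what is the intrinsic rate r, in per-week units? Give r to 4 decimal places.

r ≈ 0.0110 per week

A = (5590000 − 141000)/141000 = 38.64539
157000 = 5590000/(1 + 38.64539·e^(−r·10)) → e^(−10r) = (35.6051 − 1)/38.64539 = 0.895452
r = −ln(0.895452)/10 = 0.11043/10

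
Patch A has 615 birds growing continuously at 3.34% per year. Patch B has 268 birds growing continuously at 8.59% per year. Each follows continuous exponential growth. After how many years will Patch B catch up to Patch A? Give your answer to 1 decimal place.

t ≈ 15.8 years

615·e^(0.0334t) = 268·e^(0.0859t)
615/268 = e^((0.0859 − 0.0334)t) → ln(2.29478) = 0.0525·t
t = 0.83064 / 0.0525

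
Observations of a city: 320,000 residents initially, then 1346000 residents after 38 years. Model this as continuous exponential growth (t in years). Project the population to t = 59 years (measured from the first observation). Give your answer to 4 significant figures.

≈ 2,977,000 residents

r = ln(1346000/320000) / 38 ≈ 0.037805 per year
P(59) = 320000 · e^(0.037805·59) = 320000 · 9.3042 ≈ 2977345.15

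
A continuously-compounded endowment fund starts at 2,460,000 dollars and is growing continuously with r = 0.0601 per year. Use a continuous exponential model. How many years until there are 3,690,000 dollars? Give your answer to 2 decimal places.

3690000 = 2460000 · e^(0.0601·t)
t = ln(3690000/2460000) / 0.0601 = ln(1.5) / 0.0601 = 0.40547 / 0.0601

t ≈ 6.75 years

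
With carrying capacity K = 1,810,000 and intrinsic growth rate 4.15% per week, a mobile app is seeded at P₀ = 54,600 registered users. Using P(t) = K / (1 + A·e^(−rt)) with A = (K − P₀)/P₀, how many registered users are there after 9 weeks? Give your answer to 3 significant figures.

A = (1810000 − 54600)/54600 = 32.15018
P(9) = 1810000 / (1 + 32.15018·e^(−0.0415·9)) = 1810000 / (1 + 32.15018·0.688321)
= 1810000 / 23.12965 ≈ 78254.55

≈ 78,300 registered users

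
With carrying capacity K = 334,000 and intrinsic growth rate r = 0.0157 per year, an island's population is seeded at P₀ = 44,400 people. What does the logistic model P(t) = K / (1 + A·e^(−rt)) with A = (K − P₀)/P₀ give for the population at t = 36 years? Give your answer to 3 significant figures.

A = (334000 − 44400)/44400 = 6.52252
P(36) = 334000 / (1 + 6.52252·e^(−0.0157·36)) = 334000 / (1 + 6.52252·0.568246)
= 334000 / 4.7064 ≈ 70967.19

≈ 71,000 people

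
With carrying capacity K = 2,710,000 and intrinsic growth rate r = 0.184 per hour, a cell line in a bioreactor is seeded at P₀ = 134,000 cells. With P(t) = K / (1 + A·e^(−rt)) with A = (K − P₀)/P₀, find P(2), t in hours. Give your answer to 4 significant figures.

≈ 189,400 cells

A = (2710000 − 134000)/134000 = 19.22388
P(2) = 2710000 / (1 + 19.22388·e^(−0.184·2)) = 2710000 / (1 + 19.22388·0.692117)
= 2710000 / 14.30518 ≈ 189441.89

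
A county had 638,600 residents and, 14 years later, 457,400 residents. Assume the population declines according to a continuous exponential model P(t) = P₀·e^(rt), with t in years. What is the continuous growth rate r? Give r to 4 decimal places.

457400 = 638600 · e^(r·14)
e^(14r) = 457400/638600 = 0.71625
r = ln(0.71625) / 14 = -0.33372 / 14

r ≈ -0.0238 per year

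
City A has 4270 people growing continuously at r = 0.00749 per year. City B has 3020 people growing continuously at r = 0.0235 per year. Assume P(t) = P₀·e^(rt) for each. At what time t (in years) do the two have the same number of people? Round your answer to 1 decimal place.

t ≈ 21.6 years

4270·e^(0.00749t) = 3020·e^(0.0235t)
4270/3020 = e^((0.0235 − 0.00749)t) → ln(1.41391) = 0.01601·t
t = 0.34636 / 0.01601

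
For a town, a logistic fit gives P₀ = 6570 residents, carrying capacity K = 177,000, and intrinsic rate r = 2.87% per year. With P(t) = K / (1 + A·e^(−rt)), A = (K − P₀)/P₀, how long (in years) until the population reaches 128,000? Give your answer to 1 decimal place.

A = (177000 − 6570)/6570 = 25.94064
128000 = 177000/(1 + 25.94064·e^(−0.0287t)) → 1 + 25.94064·e^(−0.0287t) = 1.38281
e^(−0.0287t) = 0.014757 → t = ln(67.7633)/0.0287 = 4.21602/0.0287

t ≈ 146.9 years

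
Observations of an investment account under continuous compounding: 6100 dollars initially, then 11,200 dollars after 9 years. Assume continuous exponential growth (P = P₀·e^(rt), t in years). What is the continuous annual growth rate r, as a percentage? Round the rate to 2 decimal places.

r ≈ 6.75% per year

11200 = 6100 · e^(r·9)
e^(9r) = 11200/6100 = 1.83607
r = ln(1.83607) / 9 = 0.60763 / 9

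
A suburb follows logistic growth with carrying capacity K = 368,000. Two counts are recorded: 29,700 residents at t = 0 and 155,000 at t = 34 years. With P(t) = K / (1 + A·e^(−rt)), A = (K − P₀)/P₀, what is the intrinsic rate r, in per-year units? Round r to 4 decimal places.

A = (368000 − 29700)/29700 = 11.39057
155000 = 368000/(1 + 11.39057·e^(−r·34)) → e^(−34r) = (2.37419 − 1)/11.39057 = 0.120643
r = −ln(0.120643)/34 = 2.11492/34

r ≈ 0.0622 per year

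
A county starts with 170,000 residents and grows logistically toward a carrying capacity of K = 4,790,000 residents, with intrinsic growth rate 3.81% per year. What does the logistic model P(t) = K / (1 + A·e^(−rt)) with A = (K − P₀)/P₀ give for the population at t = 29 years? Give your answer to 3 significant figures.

A = (4790000 − 170000)/170000 = 27.17647
P(29) = 4790000 / (1 + 27.17647·e^(−0.0381·29)) = 4790000 / (1 + 27.17647·0.331244)
= 4790000 / 10.00204 ≈ 478902.16

≈ 479,000 residents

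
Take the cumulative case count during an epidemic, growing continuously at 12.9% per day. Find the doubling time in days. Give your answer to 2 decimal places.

doubling time ≈ 5.37 days

doubling time = ln(2) / |r| = 0.69315 / 0.129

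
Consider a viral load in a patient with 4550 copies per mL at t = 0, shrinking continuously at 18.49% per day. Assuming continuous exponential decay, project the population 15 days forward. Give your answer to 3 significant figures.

≈ 284 copies per mL

P(15) = 4550 · e^(-0.1849·15) = 4550 · e^(-2.7735)
= 4550 · 0.06244 ≈ 284.12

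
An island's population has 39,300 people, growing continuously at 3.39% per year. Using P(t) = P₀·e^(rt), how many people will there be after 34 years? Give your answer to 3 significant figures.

P(34) = 39300 · e^(0.0339·34) = 39300 · e^(1.1526)
= 39300 · 3.16641 ≈ 124440.11

≈ 124,000 people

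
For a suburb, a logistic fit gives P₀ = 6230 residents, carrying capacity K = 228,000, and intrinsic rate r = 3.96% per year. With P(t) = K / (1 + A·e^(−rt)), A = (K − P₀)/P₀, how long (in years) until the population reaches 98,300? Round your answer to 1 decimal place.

A = (228000 − 6230)/6230 = 35.59711
98300 = 228000/(1 + 35.59711·e^(−0.0396t)) → 1 + 35.59711·e^(−0.0396t) = 2.31943
e^(−0.0396t) = 0.037066 → t = ln(26.97915)/0.0396 = 3.29506/0.0396

t ≈ 83.2 years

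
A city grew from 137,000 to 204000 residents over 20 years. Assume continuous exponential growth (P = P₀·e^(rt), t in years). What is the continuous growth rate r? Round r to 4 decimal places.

204000 = 137000 · e^(r·20)
e^(20r) = 204000/137000 = 1.48905
r = ln(1.48905) / 20 = 0.39814 / 20

r ≈ 0.0199 per year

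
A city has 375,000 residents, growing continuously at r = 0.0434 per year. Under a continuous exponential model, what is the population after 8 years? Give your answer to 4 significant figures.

≈ 530,700 residents

P(8) = 375000 · e^(0.0434·8) = 375000 · e^(0.3472)
= 375000 · 1.4151 ≈ 530662.39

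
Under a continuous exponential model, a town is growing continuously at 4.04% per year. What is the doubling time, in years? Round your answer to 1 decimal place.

doubling time ≈ 17.2 years

doubling time = ln(2) / |r| = 0.69315 / 0.0404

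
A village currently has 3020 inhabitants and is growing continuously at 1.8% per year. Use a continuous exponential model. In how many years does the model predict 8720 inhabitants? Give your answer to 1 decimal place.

t ≈ 58.9 years

8720 = 3020 · e^(0.018·t)
t = ln(8720/3020) / 0.018 = ln(2.88742) / 0.018 = 1.06036 / 0.018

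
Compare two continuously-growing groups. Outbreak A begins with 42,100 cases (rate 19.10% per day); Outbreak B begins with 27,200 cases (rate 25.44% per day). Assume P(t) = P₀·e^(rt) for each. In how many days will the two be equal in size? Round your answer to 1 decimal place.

t ≈ 6.9 days

42100·e^(0.191t) = 27200·e^(0.2544t)
42100/27200 = e^((0.2544 − 0.191)t) → ln(1.54779) = 0.0634·t
t = 0.43683 / 0.0634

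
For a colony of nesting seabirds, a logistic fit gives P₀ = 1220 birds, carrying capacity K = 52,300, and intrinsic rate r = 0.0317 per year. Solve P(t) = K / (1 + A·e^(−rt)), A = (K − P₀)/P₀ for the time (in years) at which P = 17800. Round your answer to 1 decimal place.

A = (52300 − 1220)/1220 = 41.86885
17800 = 52300/(1 + 41.86885·e^(−0.0317t)) → 1 + 41.86885·e^(−0.0317t) = 2.9382
e^(−0.0317t) = 0.046292 → t = ln(21.6019)/0.0317 = 3.07278/0.0317

t ≈ 96.9 years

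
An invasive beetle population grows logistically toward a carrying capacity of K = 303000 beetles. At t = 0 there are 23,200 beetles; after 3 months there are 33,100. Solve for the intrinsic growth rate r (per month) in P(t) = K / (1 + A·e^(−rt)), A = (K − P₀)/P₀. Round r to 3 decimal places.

r ≈ 0.130 per month

A = (303000 − 23200)/23200 = 12.06034
33100 = 303000/(1 + 12.06034·e^(−r·3)) → e^(−3r) = (9.15408 − 1)/12.06034 = 0.676107
r = −ln(0.676107)/3 = 0.3914/3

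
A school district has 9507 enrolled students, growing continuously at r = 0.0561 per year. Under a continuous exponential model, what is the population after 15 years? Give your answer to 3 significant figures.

≈ 22,100 enrolled students

P(15) = 9507 · e^(0.0561·15) = 9507 · e^(0.8415)
= 9507 · 2.31984 ≈ 22054.76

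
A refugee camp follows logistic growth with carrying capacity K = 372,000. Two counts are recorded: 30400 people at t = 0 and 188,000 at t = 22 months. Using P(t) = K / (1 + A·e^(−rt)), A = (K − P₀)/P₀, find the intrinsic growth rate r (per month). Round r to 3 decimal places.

A = (372000 − 30400)/30400 = 11.23684
188000 = 372000/(1 + 11.23684·e^(−r·22)) → e^(−22r) = (1.97872 − 1)/11.23684 = 0.0871
r = −ln(0.0871)/22 = 2.4407/22

r ≈ 0.111 per month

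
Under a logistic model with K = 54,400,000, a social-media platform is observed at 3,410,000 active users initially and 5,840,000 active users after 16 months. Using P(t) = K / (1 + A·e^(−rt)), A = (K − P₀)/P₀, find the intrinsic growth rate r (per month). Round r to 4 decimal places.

r ≈ 0.0367 per month

A = (54400000 − 3410000)/3410000 = 14.95308
5840000 = 54400000/(1 + 14.95308·e^(−r·16)) → e^(−16r) = (9.31507 − 1)/14.95308 = 0.556077
r = −ln(0.556077)/16 = 0.58685/16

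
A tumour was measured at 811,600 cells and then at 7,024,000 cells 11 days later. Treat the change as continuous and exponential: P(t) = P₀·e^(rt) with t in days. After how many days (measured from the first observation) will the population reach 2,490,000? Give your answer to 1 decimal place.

t ≈ 5.7 days

r = ln(7024000/811600) / 11 ≈ 0.196189 per day
t = ln(2490000/811600) / r = 1.12103 / 0.196189 ≈ 5.714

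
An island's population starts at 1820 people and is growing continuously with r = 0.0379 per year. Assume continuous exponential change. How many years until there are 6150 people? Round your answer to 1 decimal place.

t ≈ 32.1 years

6150 = 1820 · e^(0.0379·t)
t = ln(6150/1820) / 0.0379 = ln(3.37912) / 0.0379 = 1.21762 / 0.0379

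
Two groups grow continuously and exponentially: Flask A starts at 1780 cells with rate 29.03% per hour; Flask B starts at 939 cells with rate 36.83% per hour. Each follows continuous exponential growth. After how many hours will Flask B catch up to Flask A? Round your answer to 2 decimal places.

t ≈ 8.20 hours

1780·e^(0.2903t) = 939·e^(0.3683t)
1780/939 = e^((0.3683 − 0.2903)t) → ln(1.89563) = 0.078·t
t = 0.63955 / 0.078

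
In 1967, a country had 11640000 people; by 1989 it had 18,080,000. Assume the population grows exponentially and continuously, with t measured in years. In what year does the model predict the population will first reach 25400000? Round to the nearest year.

r = ln(18080000/11640000) / 22 = 0.44036/22 ≈ 0.020016 per year
t = ln(25400000/11640000) / r = 0.7803/0.020016 ≈ 38.98 years after 1967

year 2006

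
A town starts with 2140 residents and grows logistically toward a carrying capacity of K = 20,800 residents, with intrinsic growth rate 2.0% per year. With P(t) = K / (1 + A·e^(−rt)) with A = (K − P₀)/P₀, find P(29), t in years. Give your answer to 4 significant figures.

≈ 3,536 residents

A = (20800 − 2140)/2140 = 8.71963
P(29) = 20800 / (1 + 8.71963·e^(−0.02·29)) = 20800 / (1 + 8.71963·0.559898)
= 20800 / 5.8821 ≈ 3536.15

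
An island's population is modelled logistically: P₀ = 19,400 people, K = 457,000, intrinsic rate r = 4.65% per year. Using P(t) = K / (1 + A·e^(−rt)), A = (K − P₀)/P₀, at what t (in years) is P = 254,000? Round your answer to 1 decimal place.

A = (457000 − 19400)/19400 = 22.5567
254000 = 457000/(1 + 22.5567·e^(−0.0465t)) → 1 + 22.5567·e^(−0.0465t) = 1.79921
e^(−0.0465t) = 0.035431 → t = ln(28.22366)/0.0465 = 3.34016/0.0465

t ≈ 71.8 years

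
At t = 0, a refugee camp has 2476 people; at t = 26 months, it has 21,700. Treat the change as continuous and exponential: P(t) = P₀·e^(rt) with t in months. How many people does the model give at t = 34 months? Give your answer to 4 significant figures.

r = ln(21700/2476) / 26 ≈ 0.083487 per month
P(34) = 2476 · e^(0.083487·34) = 2476 · 17.09123 ≈ 42317.9

≈ 42,320 people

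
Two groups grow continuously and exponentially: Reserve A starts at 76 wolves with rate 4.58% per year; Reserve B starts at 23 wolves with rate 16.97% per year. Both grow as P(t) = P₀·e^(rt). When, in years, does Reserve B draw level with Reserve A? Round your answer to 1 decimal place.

76·e^(0.0458t) = 23·e^(0.1697t)
76/23 = e^((0.1697 − 0.0458)t) → ln(3.30435) = 0.1239·t
t = 1.19524 / 0.1239

t ≈ 9.6 years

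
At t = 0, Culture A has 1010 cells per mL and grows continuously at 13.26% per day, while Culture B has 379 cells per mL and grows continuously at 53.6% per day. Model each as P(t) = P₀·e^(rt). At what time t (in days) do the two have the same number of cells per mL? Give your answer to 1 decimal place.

1010·e^(0.1326t) = 379·e^(0.536t)
1010/379 = e^((0.536 − 0.1326)t) → ln(2.66491) = 0.4034·t
t = 0.98017 / 0.4034

t ≈ 2.4 days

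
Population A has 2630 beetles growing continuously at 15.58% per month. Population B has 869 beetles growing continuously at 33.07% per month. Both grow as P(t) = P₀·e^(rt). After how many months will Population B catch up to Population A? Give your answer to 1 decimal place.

2630·e^(0.1558t) = 869·e^(0.3307t)
2630/869 = e^((0.3307 − 0.1558)t) → ln(3.02647) = 0.1749·t
t = 1.1074 / 0.1749

t ≈ 6.3 months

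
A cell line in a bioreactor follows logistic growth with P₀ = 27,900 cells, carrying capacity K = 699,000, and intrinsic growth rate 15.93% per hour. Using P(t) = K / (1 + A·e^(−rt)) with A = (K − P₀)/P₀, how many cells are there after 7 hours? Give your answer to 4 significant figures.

≈ 78,660 cells

A = (699000 − 27900)/27900 = 24.05376
P(7) = 699000 / (1 + 24.05376·e^(−0.1593·7)) = 699000 / (1 + 24.05376·0.327882)
= 699000 / 8.88681 ≈ 78655.91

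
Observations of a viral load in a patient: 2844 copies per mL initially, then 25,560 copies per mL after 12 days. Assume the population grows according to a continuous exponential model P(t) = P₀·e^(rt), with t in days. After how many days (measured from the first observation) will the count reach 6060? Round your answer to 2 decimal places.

r = ln(25560/2844) / 12 ≈ 0.182985 per day
t = ln(6060/2844) / r = 0.7565 / 0.182985 ≈ 4.134

t ≈ 4.13 days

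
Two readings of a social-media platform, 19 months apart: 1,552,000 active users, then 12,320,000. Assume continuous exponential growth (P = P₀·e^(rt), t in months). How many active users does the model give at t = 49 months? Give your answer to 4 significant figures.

r = ln(12320000/1552000) / 19 ≈ 0.109036 per month
P(49) = 1552000 · e^(0.109036·49) = 1552000 · 209.08743 ≈ 324503690.91

≈ 324,500,000 active users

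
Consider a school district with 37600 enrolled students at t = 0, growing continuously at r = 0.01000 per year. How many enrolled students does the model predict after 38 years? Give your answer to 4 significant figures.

≈ 54,980 enrolled students

P(38) = 37600 · e^(0.01·38) = 37600 · e^(0.38)
= 37600 · 1.46228 ≈ 54981.9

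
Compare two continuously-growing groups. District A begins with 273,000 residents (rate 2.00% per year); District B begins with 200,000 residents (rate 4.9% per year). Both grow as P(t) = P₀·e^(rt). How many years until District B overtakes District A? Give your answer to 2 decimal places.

273000·e^(0.02t) = 200000·e^(0.049t)
273000/200000 = e^((0.049 − 0.02)t) → ln(1.365) = 0.029·t
t = 0.31115 / 0.029

t ≈ 10.73 years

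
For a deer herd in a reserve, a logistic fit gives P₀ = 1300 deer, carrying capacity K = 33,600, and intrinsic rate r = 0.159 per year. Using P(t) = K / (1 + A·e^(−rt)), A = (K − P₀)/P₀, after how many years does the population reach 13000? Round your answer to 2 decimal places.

t ≈ 17.31 years

A = (33600 − 1300)/1300 = 24.84615
13000 = 33600/(1 + 24.84615·e^(−0.159t)) → 1 + 24.84615·e^(−0.159t) = 2.58462
e^(−0.159t) = 0.063777 → t = ln(15.67961)/0.159 = 2.75236/0.159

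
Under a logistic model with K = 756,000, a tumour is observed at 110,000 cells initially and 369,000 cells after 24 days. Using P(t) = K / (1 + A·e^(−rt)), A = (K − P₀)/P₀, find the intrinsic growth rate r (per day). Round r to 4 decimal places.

A = (756000 − 110000)/110000 = 5.87273
369000 = 756000/(1 + 5.87273·e^(−r·24)) → e^(−24r) = (2.04878 − 1)/5.87273 = 0.178585
r = −ln(0.178585)/24 = 1.72269/24

r ≈ 0.0718 per day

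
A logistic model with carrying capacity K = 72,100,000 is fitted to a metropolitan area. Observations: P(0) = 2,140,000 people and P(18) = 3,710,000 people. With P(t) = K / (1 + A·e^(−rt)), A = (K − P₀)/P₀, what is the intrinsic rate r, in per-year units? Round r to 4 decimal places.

A = (72100000 − 2140000)/2140000 = 32.69159
3710000 = 72100000/(1 + 32.69159·e^(−r·18)) → e^(−18r) = (19.43396 − 1)/32.69159 = 0.563875
r = −ln(0.563875)/18 = 0.57292/18

r ≈ 0.0318 per year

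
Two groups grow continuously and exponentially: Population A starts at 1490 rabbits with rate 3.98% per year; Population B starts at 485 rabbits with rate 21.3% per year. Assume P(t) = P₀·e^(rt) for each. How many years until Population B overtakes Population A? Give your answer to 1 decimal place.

t ≈ 6.5 years

1490·e^(0.0398t) = 485·e^(0.213t)
1490/485 = e^((0.213 − 0.0398)t) → ln(3.07216) = 0.1732·t
t = 1.12238 / 0.1732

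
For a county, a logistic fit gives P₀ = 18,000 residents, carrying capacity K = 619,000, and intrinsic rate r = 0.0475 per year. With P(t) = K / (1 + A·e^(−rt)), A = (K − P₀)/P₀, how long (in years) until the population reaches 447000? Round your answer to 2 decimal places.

A = (619000 − 18000)/18000 = 33.38889
447000 = 619000/(1 + 33.38889·e^(−0.0475t)) → 1 + 33.38889·e^(−0.0475t) = 1.38479
e^(−0.0475t) = 0.011524 → t = ln(86.77229)/0.0475 = 4.46329/0.0475

t ≈ 93.96 years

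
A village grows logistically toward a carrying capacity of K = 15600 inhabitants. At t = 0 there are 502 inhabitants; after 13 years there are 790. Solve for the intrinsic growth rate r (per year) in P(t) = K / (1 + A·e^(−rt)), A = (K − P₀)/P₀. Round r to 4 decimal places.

r ≈ 0.0364 per year

A = (15600 − 502)/502 = 30.0757
790 = 15600/(1 + 30.0757·e^(−r·13)) → e^(−13r) = (19.74684 − 1)/30.0757 = 0.623322
r = −ln(0.623322)/13 = 0.47269/13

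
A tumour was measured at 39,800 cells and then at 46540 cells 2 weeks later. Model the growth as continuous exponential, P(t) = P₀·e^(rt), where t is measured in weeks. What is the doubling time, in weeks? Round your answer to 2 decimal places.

doubling time ≈ 8.86 weeks

r = ln(46540/39800) / 2 = ln(1.16935) / 2 ≈ 0.078223 per week
doubling time = ln 2 / |r| = 0.69315 / 0.078223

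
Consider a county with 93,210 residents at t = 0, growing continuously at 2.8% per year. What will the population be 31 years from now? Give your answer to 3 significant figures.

P(31) = 93210 · e^(0.028·31) = 93210 · e^(0.868)
= 93210 · 2.38214 ≈ 222039.44

≈ 222,000 residents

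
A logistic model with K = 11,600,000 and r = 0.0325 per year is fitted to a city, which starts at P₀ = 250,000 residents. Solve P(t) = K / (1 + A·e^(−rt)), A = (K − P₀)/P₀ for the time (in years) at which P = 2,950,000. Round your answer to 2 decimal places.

A = (11600000 − 250000)/250000 = 45.4
2950000 = 11600000/(1 + 45.4·e^(−0.0325t)) → 1 + 45.4·e^(−0.0325t) = 3.9322
e^(−0.0325t) = 0.064586 → t = ln(15.48324)/0.0325 = 2.73976/0.0325

t ≈ 84.30 years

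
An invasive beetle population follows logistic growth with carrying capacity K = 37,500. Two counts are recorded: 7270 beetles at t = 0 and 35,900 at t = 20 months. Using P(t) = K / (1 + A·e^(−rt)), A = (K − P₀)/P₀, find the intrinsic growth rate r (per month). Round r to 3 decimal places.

r ≈ 0.227 per month

A = (37500 − 7270)/7270 = 4.15818
35900 = 37500/(1 + 4.15818·e^(−r·20)) → e^(−20r) = (1.04457 − 1)/4.15818 = 0.010718
r = −ln(0.010718)/20 = 4.53581/20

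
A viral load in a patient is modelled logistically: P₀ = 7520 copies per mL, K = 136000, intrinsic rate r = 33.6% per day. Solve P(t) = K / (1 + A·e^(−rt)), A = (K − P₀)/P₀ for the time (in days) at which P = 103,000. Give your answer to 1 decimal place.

A = (136000 − 7520)/7520 = 17.08511
103000 = 136000/(1 + 17.08511·e^(−0.336t)) → 1 + 17.08511·e^(−0.336t) = 1.32039
e^(−0.336t) = 0.018752 → t = ln(53.32624)/0.336 = 3.97643/0.336

t ≈ 11.8 days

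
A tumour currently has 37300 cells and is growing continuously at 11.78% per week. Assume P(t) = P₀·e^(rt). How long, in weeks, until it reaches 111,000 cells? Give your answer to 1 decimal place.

111000 = 37300 · e^(0.1178·t)
t = ln(111000/37300) / 0.1178 = ln(2.97587) / 0.1178 = 1.09054 / 0.1178

t ≈ 9.3 weeks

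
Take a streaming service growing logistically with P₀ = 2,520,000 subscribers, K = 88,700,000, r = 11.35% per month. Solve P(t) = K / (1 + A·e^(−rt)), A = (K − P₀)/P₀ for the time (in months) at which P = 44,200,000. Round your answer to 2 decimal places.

A = (88700000 − 2520000)/2520000 = 34.19841
44200000 = 88700000/(1 + 34.19841·e^(−0.1135t)) → 1 + 34.19841·e^(−0.1135t) = 2.00679
e^(−0.1135t) = 0.02944 → t = ln(33.96786)/0.1135 = 3.52541/0.1135

t ≈ 31.06 months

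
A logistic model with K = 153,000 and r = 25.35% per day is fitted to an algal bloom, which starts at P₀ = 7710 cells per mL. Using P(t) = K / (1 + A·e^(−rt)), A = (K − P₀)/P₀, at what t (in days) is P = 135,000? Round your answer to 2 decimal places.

t ≈ 19.53 days

A = (153000 − 7710)/7710 = 18.84436
135000 = 153000/(1 + 18.84436·e^(−0.2535t)) → 1 + 18.84436·e^(−0.2535t) = 1.13333
e^(−0.2535t) = 0.007076 → t = ln(141.33268)/0.2535 = 4.95112/0.2535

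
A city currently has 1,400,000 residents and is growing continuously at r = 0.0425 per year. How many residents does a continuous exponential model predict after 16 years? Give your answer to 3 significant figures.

P(16) = 1400000 · e^(0.0425·16) = 1400000 · e^(0.68)
= 1400000 · 1.97388 ≈ 2763428.83

≈ 2,760,000 residents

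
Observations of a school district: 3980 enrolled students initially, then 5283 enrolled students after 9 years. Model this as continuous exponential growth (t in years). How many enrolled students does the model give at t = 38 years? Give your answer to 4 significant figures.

r = ln(5283/3980) / 9 ≈ 0.031468 per year
P(38) = 3980 · e^(0.031468·38) = 3980 · 3.30615 ≈ 13158.49

≈ 13,160 enrolled students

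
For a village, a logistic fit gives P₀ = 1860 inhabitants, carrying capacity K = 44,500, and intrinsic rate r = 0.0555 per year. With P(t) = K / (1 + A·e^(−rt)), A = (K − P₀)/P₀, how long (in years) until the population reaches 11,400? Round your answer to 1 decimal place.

A = (44500 − 1860)/1860 = 22.92473
11400 = 44500/(1 + 22.92473·e^(−0.0555t)) → 1 + 22.92473·e^(−0.0555t) = 3.90351
e^(−0.0555t) = 0.126654 → t = ln(7.89553)/0.0555 = 2.0663/0.0555

t ≈ 37.2 years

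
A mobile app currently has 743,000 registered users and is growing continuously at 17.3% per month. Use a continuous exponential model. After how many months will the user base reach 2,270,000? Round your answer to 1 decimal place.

2270000 = 743000 · e^(0.173·t)
t = ln(2270000/743000) / 0.173 = ln(3.05518) / 0.173 = 1.11684 / 0.173

t ≈ 6.5 months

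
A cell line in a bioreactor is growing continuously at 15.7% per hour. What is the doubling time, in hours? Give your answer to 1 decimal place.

doubling time = ln(2) / |r| = 0.69315 / 0.157

doubling time ≈ 4.4 hours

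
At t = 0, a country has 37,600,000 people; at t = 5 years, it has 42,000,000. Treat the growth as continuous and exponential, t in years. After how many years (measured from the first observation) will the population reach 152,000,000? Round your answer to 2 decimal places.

r = ln(42000000/37600000) / 5 ≈ 0.022133 per year
t = ln(152000000/37600000) / r = 1.39688 / 0.022133 ≈ 63.113

t ≈ 63.11 years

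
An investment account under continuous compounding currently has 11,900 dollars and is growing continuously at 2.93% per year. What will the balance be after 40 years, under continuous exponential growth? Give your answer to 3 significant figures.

P(40) = 11900 · e^(0.0293·40) = 11900 · e^(1.172)
= 11900 · 3.22844 ≈ 38418.47

≈ 38,400 dollars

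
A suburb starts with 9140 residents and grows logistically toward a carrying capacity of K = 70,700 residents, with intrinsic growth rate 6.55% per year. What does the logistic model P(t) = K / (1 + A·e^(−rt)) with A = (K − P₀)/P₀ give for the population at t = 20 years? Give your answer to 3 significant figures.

A = (70700 − 9140)/9140 = 6.73523
P(20) = 70700 / (1 + 6.73523·e^(−0.0655·20)) = 70700 / (1 + 6.73523·0.26982)
= 70700 / 2.8173 ≈ 25094.95

≈ 25,100 residents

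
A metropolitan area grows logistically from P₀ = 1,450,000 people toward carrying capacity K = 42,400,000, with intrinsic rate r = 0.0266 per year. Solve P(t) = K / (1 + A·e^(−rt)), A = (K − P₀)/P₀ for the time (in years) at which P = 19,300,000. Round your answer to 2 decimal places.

A = (42400000 − 1450000)/1450000 = 28.24138
19300000 = 42400000/(1 + 28.24138·e^(−0.0266t)) → 1 + 28.24138·e^(−0.0266t) = 2.19689
e^(−0.0266t) = 0.042381 → t = ln(23.59561)/0.0266 = 3.16106/0.0266

t ≈ 118.84 years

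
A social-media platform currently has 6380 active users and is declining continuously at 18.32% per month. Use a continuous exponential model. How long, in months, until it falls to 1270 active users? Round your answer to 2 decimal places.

t ≈ 8.81 months

1270 = 6380 · e^(-0.1832·t)
t = ln(1270/6380) / -0.1832 = ln(0.19906) / -0.1832 = -1.61415 / -0.1832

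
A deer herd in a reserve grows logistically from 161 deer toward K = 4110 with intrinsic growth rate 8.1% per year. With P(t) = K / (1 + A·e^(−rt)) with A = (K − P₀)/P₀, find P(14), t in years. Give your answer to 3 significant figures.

A = (4110 − 161)/161 = 24.52795
P(14) = 4110 / (1 + 24.52795·e^(−0.081·14)) = 4110 / (1 + 24.52795·0.321744)
= 4110 / 8.89171 ≈ 462.23

≈ 462 deer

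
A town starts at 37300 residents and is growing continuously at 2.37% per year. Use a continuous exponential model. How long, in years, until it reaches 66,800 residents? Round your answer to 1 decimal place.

t ≈ 24.6 years

66800 = 37300 · e^(0.0237·t)
t = ln(66800/37300) / 0.0237 = ln(1.79088) / 0.0237 = 0.58271 / 0.0237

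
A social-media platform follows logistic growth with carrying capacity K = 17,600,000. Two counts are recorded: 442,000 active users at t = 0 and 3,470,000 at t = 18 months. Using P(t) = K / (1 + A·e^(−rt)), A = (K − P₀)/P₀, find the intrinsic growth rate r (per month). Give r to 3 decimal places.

A = (17600000 − 442000)/442000 = 38.819
3470000 = 17600000/(1 + 38.819·e^(−r·18)) → e^(−18r) = (5.07205 − 1)/38.819 = 0.104898
r = −ln(0.104898)/18 = 2.25476/18

r ≈ 0.125 per month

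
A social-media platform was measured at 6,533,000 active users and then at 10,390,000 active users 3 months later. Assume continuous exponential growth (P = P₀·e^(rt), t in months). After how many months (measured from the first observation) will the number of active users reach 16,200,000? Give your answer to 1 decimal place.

r = ln(10390000/6533000) / 3 ≈ 0.154659 per month
t = ln(16200000/6533000) / r = 0.90814 / 0.154659 ≈ 5.872

t ≈ 5.9 months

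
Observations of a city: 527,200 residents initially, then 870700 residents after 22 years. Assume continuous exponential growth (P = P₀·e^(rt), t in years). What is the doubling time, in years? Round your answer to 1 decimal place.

r = ln(870700/527200) / 22 = ln(1.65156) / 22 ≈ 0.022805 per year
doubling time = ln 2 / |r| = 0.69315 / 0.022805

doubling time ≈ 30.4 years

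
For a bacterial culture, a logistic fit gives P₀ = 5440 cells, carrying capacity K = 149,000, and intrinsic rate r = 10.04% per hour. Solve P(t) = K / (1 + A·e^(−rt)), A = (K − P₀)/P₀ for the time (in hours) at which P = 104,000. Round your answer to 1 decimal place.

t ≈ 40.9 hours

A = (149000 − 5440)/5440 = 26.38971
104000 = 149000/(1 + 26.38971·e^(−0.1004t)) → 1 + 26.38971·e^(−0.1004t) = 1.43269
e^(−0.1004t) = 0.016396 → t = ln(60.98954)/0.1004 = 4.1107/0.1004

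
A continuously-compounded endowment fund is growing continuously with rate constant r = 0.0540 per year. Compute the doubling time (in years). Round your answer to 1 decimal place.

doubling time ≈ 12.8 years

doubling time = ln(2) / |r| = 0.69315 / 0.054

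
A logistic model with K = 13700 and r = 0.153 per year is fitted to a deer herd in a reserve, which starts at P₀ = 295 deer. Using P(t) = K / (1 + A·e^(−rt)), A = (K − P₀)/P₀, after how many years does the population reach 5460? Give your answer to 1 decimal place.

t ≈ 22.3 years

A = (13700 − 295)/295 = 45.44068
5460 = 13700/(1 + 45.44068·e^(−0.153t)) → 1 + 45.44068·e^(−0.153t) = 2.50916
e^(−0.153t) = 0.033212 → t = ln(30.10996)/0.153 = 3.40486/0.153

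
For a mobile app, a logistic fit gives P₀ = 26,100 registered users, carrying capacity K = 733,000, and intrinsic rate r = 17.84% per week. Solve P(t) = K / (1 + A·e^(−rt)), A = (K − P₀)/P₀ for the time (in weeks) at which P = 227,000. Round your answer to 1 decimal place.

A = (733000 − 26100)/26100 = 27.08429
227000 = 733000/(1 + 27.08429·e^(−0.1784t)) → 1 + 27.08429·e^(−0.1784t) = 3.22907
e^(−0.1784t) = 0.082301 → t = ln(12.15046)/0.1784 = 2.49737/0.1784

t ≈ 14.0 weeks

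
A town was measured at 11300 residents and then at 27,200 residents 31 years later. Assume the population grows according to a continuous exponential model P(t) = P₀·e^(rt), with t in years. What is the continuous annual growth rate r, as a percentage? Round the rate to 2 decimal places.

27200 = 11300 · e^(r·31)
e^(31r) = 27200/11300 = 2.40708
r = ln(2.40708) / 31 = 0.87841 / 31

r ≈ 2.83% per year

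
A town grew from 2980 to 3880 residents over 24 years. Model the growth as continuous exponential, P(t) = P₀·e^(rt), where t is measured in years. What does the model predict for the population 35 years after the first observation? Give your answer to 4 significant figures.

≈ 4,379 residents

r = ln(3880/2980) / 24 ≈ 0.010996 per year
P(35) = 2980 · e^(0.010996·35) = 2980 · 1.46943 ≈ 4378.89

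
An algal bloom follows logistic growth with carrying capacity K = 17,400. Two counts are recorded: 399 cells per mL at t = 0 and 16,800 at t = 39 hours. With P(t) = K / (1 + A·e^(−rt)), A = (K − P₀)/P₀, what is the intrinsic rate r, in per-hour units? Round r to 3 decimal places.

A = (17400 − 399)/399 = 42.60902
16800 = 17400/(1 + 42.60902·e^(−r·39)) → e^(−39r) = (1.03571 − 1)/42.60902 = 0.000838
r = −ln(0.000838)/39 = 7.08427/39

r ≈ 0.182 per hour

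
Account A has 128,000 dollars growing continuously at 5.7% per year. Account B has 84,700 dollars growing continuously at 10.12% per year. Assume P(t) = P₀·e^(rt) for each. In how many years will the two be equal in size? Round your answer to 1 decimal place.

128000·e^(0.057t) = 84700·e^(0.1012t)
128000/84700 = e^((0.1012 − 0.057)t) → ln(1.51122) = 0.0442·t
t = 0.41291 / 0.0442

t ≈ 9.3 years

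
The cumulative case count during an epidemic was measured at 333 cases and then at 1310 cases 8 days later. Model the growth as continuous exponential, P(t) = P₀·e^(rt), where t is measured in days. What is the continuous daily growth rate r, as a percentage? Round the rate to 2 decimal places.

1310 = 333 · e^(r·8)
e^(8r) = 1310/333 = 3.93393
r = ln(3.93393) / 8 = 1.36964 / 8

r ≈ 17.12% per day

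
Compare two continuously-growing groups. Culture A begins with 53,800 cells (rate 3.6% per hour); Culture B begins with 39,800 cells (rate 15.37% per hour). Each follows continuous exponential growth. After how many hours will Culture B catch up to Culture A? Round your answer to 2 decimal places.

53800·e^(0.036t) = 39800·e^(0.1537t)
53800/39800 = e^((0.1537 − 0.036)t) → ln(1.35176) = 0.1177·t
t = 0.30141 / 0.1177

t ≈ 2.56 hours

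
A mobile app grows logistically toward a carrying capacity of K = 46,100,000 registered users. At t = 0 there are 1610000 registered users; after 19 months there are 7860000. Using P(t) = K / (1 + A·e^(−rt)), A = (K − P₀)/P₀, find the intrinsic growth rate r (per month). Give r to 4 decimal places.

r ≈ 0.0914 per month

A = (46100000 − 1610000)/1610000 = 27.63354
7860000 = 46100000/(1 + 27.63354·e^(−r·19)) → e^(−19r) = (5.86514 − 1)/27.63354 = 0.176059
r = −ln(0.176059)/19 = 1.73693/19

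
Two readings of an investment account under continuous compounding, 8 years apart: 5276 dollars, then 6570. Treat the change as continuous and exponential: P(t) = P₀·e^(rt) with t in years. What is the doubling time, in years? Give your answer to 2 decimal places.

r = ln(6570/5276) / 8 = ln(1.24526) / 8 ≈ 0.027418 per year
doubling time = ln 2 / |r| = 0.69315 / 0.027418

doubling time ≈ 25.28 years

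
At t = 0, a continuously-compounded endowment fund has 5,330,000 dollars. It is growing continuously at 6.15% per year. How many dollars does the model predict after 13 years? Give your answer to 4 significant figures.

P(13) = 5330000 · e^(0.0615·13) = 5330000 · e^(0.7995)
= 5330000 · 2.22443 ≈ 11856203.56

≈ 11,860,000 dollars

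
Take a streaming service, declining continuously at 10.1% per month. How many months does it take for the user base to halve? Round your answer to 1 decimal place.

half-life = ln(2) / |r| = 0.69315 / 0.101

half-life ≈ 6.9 months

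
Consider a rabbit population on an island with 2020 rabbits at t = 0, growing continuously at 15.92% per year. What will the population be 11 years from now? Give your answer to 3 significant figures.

P(11) = 2020 · e^(0.1592·11) = 2020 · e^(1.7512)
= 2020 · 5.76151 ≈ 11638.25

≈ 11,600 rabbits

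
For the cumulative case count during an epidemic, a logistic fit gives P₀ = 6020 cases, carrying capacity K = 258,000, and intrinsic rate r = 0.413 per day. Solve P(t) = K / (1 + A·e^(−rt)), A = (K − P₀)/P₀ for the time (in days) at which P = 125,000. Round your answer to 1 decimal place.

t ≈ 8.9 days

A = (258000 − 6020)/6020 = 41.85714
125000 = 258000/(1 + 41.85714·e^(−0.413t)) → 1 + 41.85714·e^(−0.413t) = 2.064
e^(−0.413t) = 0.02542 → t = ln(39.33942)/0.413 = 3.67223/0.413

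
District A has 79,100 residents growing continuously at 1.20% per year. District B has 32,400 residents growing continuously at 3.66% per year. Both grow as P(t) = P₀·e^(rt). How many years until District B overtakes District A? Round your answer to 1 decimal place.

t ≈ 36.3 years

79100·e^(0.012t) = 32400·e^(0.0366t)
79100/32400 = e^((0.0366 − 0.012)t) → ln(2.44136) = 0.0246·t
t = 0.89255 / 0.0246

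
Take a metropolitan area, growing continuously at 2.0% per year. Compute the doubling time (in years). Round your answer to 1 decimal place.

doubling time ≈ 34.7 years

doubling time = ln(2) / |r| = 0.69315 / 0.02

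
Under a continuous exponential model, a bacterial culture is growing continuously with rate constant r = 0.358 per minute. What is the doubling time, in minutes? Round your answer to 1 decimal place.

doubling time ≈ 1.9 minutes

doubling time = ln(2) / |r| = 0.69315 / 0.358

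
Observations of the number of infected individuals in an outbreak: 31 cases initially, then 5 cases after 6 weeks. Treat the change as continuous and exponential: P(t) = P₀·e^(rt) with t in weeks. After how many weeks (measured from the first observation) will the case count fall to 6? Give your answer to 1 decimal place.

t ≈ 5.4 weeks

r = ln(5/31) / 6 ≈ -0.304092 per week
t = ln(6/31) / r = -1.64223 / -0.304092 ≈ 5.4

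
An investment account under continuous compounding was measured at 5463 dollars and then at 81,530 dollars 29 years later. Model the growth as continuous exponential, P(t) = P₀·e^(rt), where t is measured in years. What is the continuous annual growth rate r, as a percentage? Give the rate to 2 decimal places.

r ≈ 9.32% per year

81530 = 5463 · e^(r·29)
e^(29r) = 81530/5463 = 14.92403
r = ln(14.92403) / 29 = 2.70297 / 29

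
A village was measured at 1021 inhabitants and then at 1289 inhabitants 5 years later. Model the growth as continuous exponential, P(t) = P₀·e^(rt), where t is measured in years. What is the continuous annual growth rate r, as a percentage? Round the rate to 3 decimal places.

1289 = 1021 · e^(r·5)
e^(5r) = 1289/1021 = 1.26249
r = ln(1.26249) / 5 = 0.23308 / 5

r ≈ 4.662% per year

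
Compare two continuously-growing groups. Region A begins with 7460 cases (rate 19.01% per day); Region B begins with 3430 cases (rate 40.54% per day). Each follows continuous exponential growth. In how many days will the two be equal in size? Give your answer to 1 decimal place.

t ≈ 3.6 days

7460·e^(0.1901t) = 3430·e^(0.4054t)
7460/3430 = e^((0.4054 − 0.1901)t) → ln(2.17493) = 0.2153·t
t = 0.777 / 0.2153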